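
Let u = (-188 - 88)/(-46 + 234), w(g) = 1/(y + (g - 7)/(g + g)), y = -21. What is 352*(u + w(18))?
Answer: -18690144/35015 ≈ -533.78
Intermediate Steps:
w(g) = 1/(-21 + (-7 + g)/(2*g)) (w(g) = 1/(-21 + (g - 7)/(g + g)) = 1/(-21 + (-7 + g)/((2*g))) = 1/(-21 + (-7 + g)*(1/(2*g))) = 1/(-21 + (-7 + g)/(2*g)))
u = -69/47 (u = -276/188 = -276*1/188 = -69/47 ≈ -1.4681)
352*(u + w(18)) = 352*(-69/47 + 2*18/(-7 - 41*18)) = 352*(-69/47 + 2*18/(-7 - 738)) = 352*(-69/47 + 2*18/(-745)) = 352*(-69/47 + 2*18*(-1/745)) = 352*(-69/47 - 36/745) = 352*(-53097/35015) = -18690144/35015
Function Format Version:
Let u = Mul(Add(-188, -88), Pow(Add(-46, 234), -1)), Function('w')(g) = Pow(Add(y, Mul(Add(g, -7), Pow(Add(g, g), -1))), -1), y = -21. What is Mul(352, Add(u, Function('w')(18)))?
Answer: Rational(-18690144, 35015) ≈ -533.78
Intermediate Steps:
Function('w')(g) = Pow(Add(-21, Mul(Rational(1, 2), Pow(g, -1), Add(-7, g))), -1) (Function('w')(g) = Pow(Add(-21, Mul(Add(g, -7), Pow(Add(g, g), -1))), -1) = Pow(Add(-21, Mul(Add(-7, g), Pow(Mul(2, g), -1))), -1) = Pow(Add(-21, Mul(Add(-7, g), Mul(Rational(1, 2), Pow(g, -1)))), -1) = Pow(Add(-21, Mul(Rational(1, 2), Pow(g, -1), Add(-7, g))), -1))
u = Rational(-69, 47) (u = Mul(-276, Pow(188, -1)) = Mul(-276, Rational(1, 188)) = Rational(-69, 47) ≈ -1.4681)
Mul(352, Add(u, Function('w')(18))) = Mul(352, Add(Rational(-69, 47), Mul(2, 18, Pow(Add(-7, Mul(-41, 18)), -1)))) = Mul(352, Add(Rational(-69, 47), Mul(2, 18, Pow(Add(-7, -738), -1)))) = Mul(352, Add(Rational(-69, 47), Mul(2, 18, Pow(-745, -1)))) = Mul(352, Add(Rational(-69, 47), Mul(2, 18, Rational(-1, 745)))) = Mul(352, Add(Rational(-69, 47), Rational(-36, 745))) = Mul(352, Rational(-53097, 35015)) = Rational(-18690144, 35015)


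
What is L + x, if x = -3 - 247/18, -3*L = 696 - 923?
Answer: 1061/18 ≈ 58.944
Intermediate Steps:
L = 227/3 (L = -(696 - 923)/3 = -⅓*(-227) = 227/3 ≈ 75.667)
x = -301/18 (x = -3 - 247/18 = -301/18 ≈ -16.722)
L + x = 227/3 - 301/18 = 1061/18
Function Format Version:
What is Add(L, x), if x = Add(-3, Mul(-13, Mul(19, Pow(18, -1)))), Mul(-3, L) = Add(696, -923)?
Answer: Rational(1061, 18) ≈ 58.944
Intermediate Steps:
L = Rational(227, 3) (L = Mul(Rational(-1, 3), Add(696, -923)) = Mul(Rational(-1, 3), -227) = Rational(227, 3) ≈ 75.667)
x = Rational(-301, 18) (x = Add(-3, Mul(-13, Mul(19, Rational(1, 18)))) = Add(-3, Mul(-13, Rational(19, 18))) = Add(-3, Rational(-247, 18)) = Rational(-301, 18) ≈ -16.722)
Add(L, x) = Add(Rational(227, 3), Rational(-301, 18)) = Rational(1061, 18)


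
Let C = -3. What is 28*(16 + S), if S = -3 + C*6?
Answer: -140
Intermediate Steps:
S = -21 (S = -3 - 3*6 = -3 - 18 = -21)
28*(16 + S) = 28*(16 - 21) = 28*(-5) = -140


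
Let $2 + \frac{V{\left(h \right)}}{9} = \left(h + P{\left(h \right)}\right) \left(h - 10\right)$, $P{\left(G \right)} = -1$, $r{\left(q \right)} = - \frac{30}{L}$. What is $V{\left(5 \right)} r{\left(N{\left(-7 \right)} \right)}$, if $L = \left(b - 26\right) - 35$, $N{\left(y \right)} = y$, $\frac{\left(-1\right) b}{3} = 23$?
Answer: $- \frac{594}{13} \approx -45.692$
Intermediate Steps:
$b = -69$ ($b = \left(-3\right) 23 = -69$)
$L = -130$ ($L = \left(-69 - 26\right) - 35 = -95 - 35 = -130$)
$r{\left(q \right)} = \frac{3}{13}$ ($r{\left(q \right)} = - \frac{30}{-130} = \left(-30\right) \left(- \frac{1}{130}\right) = \frac{3}{13}$)
$V{\left(h \right)} = -18 + 9 \left(-1 + h\right) \left(-10 + h\right)$ ($V{\left(h \right)} = -18 + 9 \left(h - 1\right) \left(h - 10\right) = -18 + 9 \left(-1 + h\right) \left(h - 10\right) = -18 + 9 \left(-1 + h\right) \left(-10 + h\right)$)
$V{\left(5 \right)} r{\left(N{\left(-7 \right)} \right)} = \left(72 - 495 + 9 \cdot 5^{2}\right) \frac{3}{13} = \left(72 - 495 + 9 \cdot 25\right) \frac{3}{13} = \left(72 - 495 + 225\right) \frac{3}{13} = \left(-198\right) \frac{3}{13} = - \frac{594}{13}$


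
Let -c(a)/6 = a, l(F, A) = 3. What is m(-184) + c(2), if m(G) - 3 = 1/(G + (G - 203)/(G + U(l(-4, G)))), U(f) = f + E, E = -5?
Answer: -101573/11279 ≈ -9.0055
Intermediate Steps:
c(a) = -6*a
U(f) = -5 + f (U(f) = f - 5 = -5 + f)
m(G) = 3 + 1/(G + (-203 + G)/(-2 + G)) (m(G) = 3 + 1/(G + (G - 203)/(G + (-5 + 3))) = 3 + 1/(G + (-203 + G)/(G - 2)) = 3 + 1/(G + (-203 + G)/(-2 + G)))
m(-184) + c(2) = (-611 - 2*(-184) + 3*(-184)²)/(-203 + (-184)² - 1*(-184)) - 6*2 = (-611 + 368 + 3*33856)/(-203 + 33856 + 184) - 12 = (-611 + 368 + 101568)/33837 - 12 = (1/33837)*101325 - 12 = 33775/11279 - 12 = -101573/11279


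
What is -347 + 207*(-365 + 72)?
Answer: -60998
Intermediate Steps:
-347 + 207*(-365 + 72) = -347 + 207*(-293) = -347 - 60651 = -60998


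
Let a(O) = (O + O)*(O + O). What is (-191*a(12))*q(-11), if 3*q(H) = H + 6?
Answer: 183360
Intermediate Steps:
q(H) = 2 + H/3 (q(H) = (H + 6)/3 = (6 + H)/3 = 2 + H/3)
a(O) = 4*O**2 (a(O) = (2*O)*(2*O) = 4*O**2)
(-191*a(12))*q(-11) = (-764*12**2)*(2 + (1/3)*(-11)) = (-764*144)*(2 - 11/3) = -191*576*(-5/3) = -110016*(-5/3) = 183360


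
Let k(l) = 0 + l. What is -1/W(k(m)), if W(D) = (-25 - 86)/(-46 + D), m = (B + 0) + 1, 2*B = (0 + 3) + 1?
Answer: -43/111 ≈ -0.38739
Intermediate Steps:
B = 2 (B = ((0 + 3) + 1)/2 = (3 + 1)/2 = (½)*4 = 2)
m = 3 (m = (2 + 0) + 1 = 2 + 1 = 3)
k(l) = l
W(D) = -111/(-46 + D)
-1/W(k(m)) = -1/((-111/(-46 + 3))) = -1/((-111/(-43))) = -1/((-111*(-1/43))) = -1/111/43 = -1*43/111 = -43/111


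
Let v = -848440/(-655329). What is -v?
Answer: -848440/655329 ≈ -1.2947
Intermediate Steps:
v = 848440/655329 (v = -848440*(-1/655329) = 848440/655329 ≈ 1.2947)
-v = -1*848440/655329 = -848440/655329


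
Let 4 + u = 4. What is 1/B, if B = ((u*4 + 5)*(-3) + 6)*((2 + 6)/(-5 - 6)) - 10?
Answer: -11/38 ≈ -0.28947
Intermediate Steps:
u = 0 (u = -4 + 4 = 0)
B = -38/11 (B = ((0*4 + 5)*(-3) + 6)*((2 + 6)/(-5 - 6)) - 10 = ((0 + 5)*(-3) + 6)*(8/(-11)) - 10 = (5*(-3) + 6)*(8*(-1/11)) - 10 = (-15 + 6)*(-8/11) - 10 = -9*(-8/11) - 10 = 72/11 - 10 = -38/11 ≈ -3.4545)
1/B = 1/(-38/11) = -11/38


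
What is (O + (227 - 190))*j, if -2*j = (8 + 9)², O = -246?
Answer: 60401/2 ≈ 30201.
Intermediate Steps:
j = -289/2 (j = -(8 + 9)²/2 = -½*17² = -½*289 = -289/2 ≈ -144.50)
(O + (227 - 190))*j = (-246 + (227 - 190))*(-289/2) = (-246 + 37)*(-289/2) = -209*(-289/2) = 60401/2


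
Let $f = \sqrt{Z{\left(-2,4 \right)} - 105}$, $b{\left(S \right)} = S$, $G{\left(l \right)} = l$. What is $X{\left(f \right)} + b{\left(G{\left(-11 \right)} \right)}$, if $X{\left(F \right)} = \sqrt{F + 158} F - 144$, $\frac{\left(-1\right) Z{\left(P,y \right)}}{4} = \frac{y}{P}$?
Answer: $-155 + i \sqrt{97} \sqrt{158 + i \sqrt{97}} \approx -158.86 + 123.86 i$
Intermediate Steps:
$Z{\left(P,y \right)} = - \frac{4 y}{P}$ ($Z{\left(P,y \right)} = - 4 \frac{y}{P} = - \frac{4 y}{P}$)
$f = i \sqrt{97}$ ($f = \sqrt{\left(-4\right) 4 \frac{1}{-2} - 105} = \sqrt{\left(-4\right) 4 \left(- \frac{1}{2}\right) - 105} = \sqrt{8 - 105} = \sqrt{-97} = i \sqrt{97} \approx 9.8489 i$)
$X{\left(F \right)} = -144 + F \sqrt{158 + F}$ ($X{\left(F \right)} = \sqrt{158 + F} F - 144 = F \sqrt{158 + F} - 144 = -144 + F \sqrt{158 + F}$)
$X{\left(f \right)} + b{\left(G{\left(-11 \right)} \right)} = \left(-144 + i \sqrt{97} \sqrt{158 + i \sqrt{97}}\right) - 11 = -155 + i \sqrt{97} \sqrt{158 + i \sqrt{97}}$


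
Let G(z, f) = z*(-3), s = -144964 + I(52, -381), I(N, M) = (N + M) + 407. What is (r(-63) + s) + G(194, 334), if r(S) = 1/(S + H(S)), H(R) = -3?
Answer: -9600889/66 ≈ -1.4547e+5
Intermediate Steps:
I(N, M) = 407 + M + N (I(N, M) = (M + N) + 407 = 407 + M + N)
r(S) = 1/(-3 + S) (r(S) = 1/(S - 3) = 1/(-3 + S))
s = -144886 (s = -144964 + (407 - 381 + 52) = -144964 + 78 = -144886)
G(z, f) = -3*z
(r(-63) + s) + G(194, 334) = (1/(-3 - 63) - 144886) - 3*194 = (1/(-66) - 144886) - 582 = (-1/66 - 144886) - 582 = -9562477/66 - 582 = -9600889/66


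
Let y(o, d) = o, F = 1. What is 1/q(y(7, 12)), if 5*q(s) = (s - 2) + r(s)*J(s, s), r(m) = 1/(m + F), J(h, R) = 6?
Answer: 20/23 ≈ 0.86957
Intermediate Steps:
r(m) = 1/(1 + m) (r(m) = 1/(m + 1) = 1/(1 + m))
q(s) = -⅖ + s/5 + 6/(5*(1 + s)) (q(s) = ((s - 2) + 6/(1 + s))/5 = ((-2 + s) + 6/(1 + s))/5 = (-2 + s + 6/(1 + s))/5 = -⅖ + s/5 + 6/(5*(1 + s)))
1/q(y(7, 12)) = 1/((4 + 7² - 1*7)/(5*(1 + 7))) = 1/((⅕)*(4 + 49 - 7)/8) = 1/((⅕)*(⅛)*46) = 1/(23/20) = 20/23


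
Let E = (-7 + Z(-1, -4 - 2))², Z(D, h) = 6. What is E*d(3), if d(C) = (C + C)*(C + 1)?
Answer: 24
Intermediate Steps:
d(C) = 2*C*(1 + C) (d(C) = (2*C)*(1 + C) = 2*C*(1 + C))
E = 1 (E = (-7 + 6)² = (-1)² = 1)
E*d(3) = 1*(2*3*(1 + 3)) = 1*(2*3*4) = 1*24 = 24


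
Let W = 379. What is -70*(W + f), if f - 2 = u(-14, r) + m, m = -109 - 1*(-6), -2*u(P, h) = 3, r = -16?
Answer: -19355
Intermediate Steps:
u(P, h) = -3/2 (u(P, h) = -½*3 = -3/2)
m = -103 (m = -109 + 6 = -103)
f = -205/2 (f = 2 + (-3/2 - 103) = 2 - 209/2 = -205/2 ≈ -102.50)
-70*(W + f) = -70*(379 - 205/2) = -70*553/2 = -19355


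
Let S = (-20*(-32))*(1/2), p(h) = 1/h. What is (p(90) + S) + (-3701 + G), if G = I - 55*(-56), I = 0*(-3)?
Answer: -27089/90 ≈ -300.99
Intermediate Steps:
I = 0
G = 3080 (G = 0 - 55*(-56) = 0 + 3080 = 3080)
S = 320 (S = 640*(1*(1/2)) = 640*(1/2) = 320)
(p(90) + S) + (-3701 + G) = (1/90 + 320) + (-3701 + 3080) = (1/90 + 320) - 621 = 28801/90 - 621 = -27089/90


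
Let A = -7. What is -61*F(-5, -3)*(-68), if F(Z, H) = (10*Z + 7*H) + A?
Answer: -323544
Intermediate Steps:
F(Z, H) = -7 + 7*H + 10*Z (F(Z, H) = (10*Z + 7*H) - 7 = (7*H + 10*Z) - 7 = -7 + 7*H + 10*Z)
-61*F(-5, -3)*(-68) = -61*(-7 + 7*(-3) + 10*(-5))*(-68) = -61*(-7 - 21 - 50)*(-68) = -61*(-78)*(-68) = 4758*(-68) = -323544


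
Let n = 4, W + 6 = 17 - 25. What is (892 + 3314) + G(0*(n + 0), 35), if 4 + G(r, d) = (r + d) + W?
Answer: 4223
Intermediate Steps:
W = -14 (W = -6 + (17 - 25) = -6 - 8 = -14)
G(r, d) = -18 + d + r (G(r, d) = -4 + ((r + d) - 14) = -4 + ((d + r) - 14) = -4 + (-14 + d + r) = -18 + d + r)
(892 + 3314) + G(0*(n + 0), 35) = (892 + 3314) + (-18 + 35 + 0*(4 + 0)) = 4206 + (-18 + 35 + 0*4) = 4206 + (-18 + 35 + 0) = 4206 + 17 = 4223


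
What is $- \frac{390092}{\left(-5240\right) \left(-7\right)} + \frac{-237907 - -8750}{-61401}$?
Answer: $- \frac{3886640033}{563047170} \approx -6.9029$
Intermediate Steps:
$- \frac{390092}{\left(-5240\right) \left(-7\right)} + \frac{-237907 - -8750}{-61401} = - \frac{390092}{36680} + \left(-237907 + 8750\right) \left(- \frac{1}{61401}\right) = \left(-390092\right) \frac{1}{36680} - - \frac{229157}{61401} = - \frac{97523}{9170} + \frac{229157}{61401} = - \frac{3886640033}{563047170}$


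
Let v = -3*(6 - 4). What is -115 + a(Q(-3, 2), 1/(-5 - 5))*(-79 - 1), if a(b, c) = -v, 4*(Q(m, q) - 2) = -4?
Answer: -595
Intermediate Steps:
v = -6 (v = -3*2 = -6)
Q(m, q) = 1 (Q(m, q) = 2 + (¼)*(-4) = 2 - 1 = 1)
a(b, c) = 6 (a(b, c) = -1*(-6) = 6)
-115 + a(Q(-3, 2), 1/(-5 - 5))*(-79 - 1) = -115 + 6*(-79 - 1) = -115 + 6*(-80) = -115 - 480 = -595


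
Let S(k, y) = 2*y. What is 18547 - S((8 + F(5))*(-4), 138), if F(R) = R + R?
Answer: 18271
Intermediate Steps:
F(R) = 2*R
18547 - S((8 + F(5))*(-4), 138) = 18547 - 2*138 = 18547 - 1*276 = 18547 - 276 = 18271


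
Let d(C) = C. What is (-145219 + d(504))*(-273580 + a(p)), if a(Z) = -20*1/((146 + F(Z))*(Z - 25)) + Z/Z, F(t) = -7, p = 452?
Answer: 2349843734709005/59353 ≈ 3.9591e+10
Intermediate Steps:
a(Z) = 1 - 20/(-3475 + 139*Z) (a(Z) = -20*1/((146 - 7)*(Z - 25)) + Z/Z = -20*1/(139*(-25 + Z)) + 1 = -20/(-3475 + 139*Z) + 1 = 1 - 20/(-3475 + 139*Z))
(-145219 + d(504))*(-273580 + a(p)) = (-145219 + 504)*(-273580 + (-3495/139 + 452)/(-25 + 452)) = -144715*(-273580 + (59333/139)/427) = -144715*(-273580 + (1/427)*(59333/139)) = -144715*(-273580 + 59333/59353) = -144715*(-16237734407/59353) = 2349843734709005/59353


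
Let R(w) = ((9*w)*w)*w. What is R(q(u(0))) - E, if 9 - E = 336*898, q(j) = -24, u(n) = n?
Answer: 177303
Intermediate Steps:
R(w) = 9*w**3 (R(w) = (9*w**2)*w = 9*w**3)
E = -301719 (E = 9 - 336*898 = 9 - 1*301728 = 9 - 301728 = -301719)
R(q(u(0))) - E = 9*(-24)**3 - 1*(-301719) = 9*(-13824) + 301719 = -124416 + 301719 = 177303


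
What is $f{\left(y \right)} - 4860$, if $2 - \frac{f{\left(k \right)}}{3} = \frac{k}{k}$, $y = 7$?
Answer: $-4857$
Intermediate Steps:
$f{\left(k \right)} = 3$ ($f{\left(k \right)} = 6 - 3 \frac{k}{k} = 6 - 3 = 3$)
$f{\left(y \right)} - 4860 = 3 - 4860 = -4857$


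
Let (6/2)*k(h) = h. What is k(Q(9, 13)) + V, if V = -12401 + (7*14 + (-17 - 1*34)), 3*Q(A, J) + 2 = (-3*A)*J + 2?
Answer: -12393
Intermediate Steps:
Q(A, J) = -A*J (Q(A, J) = -2/3 + ((-3*A)*J + 2)/3 = -2/3 + (-3*A*J + 2)/3 = -2/3 + (2 - 3*A*J)/3 = -2/3 + (2/3 - A*J) = -A*J)
k(h) = h/3
V = -12354 (V = -12401 + (98 + (-17 - 34)) = -12401 + (98 - 51) = -12401 + 47 = -12354)
k(Q(9, 13)) + V = (-1*9*13)/3 - 12354 = (1/3)*(-117) - 12354 = -39 - 12354 = -12393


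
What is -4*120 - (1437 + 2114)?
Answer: -4031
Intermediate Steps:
-4*120 - (1437 + 2114) = -480 - 1*3551 = -480 - 3551 = -4031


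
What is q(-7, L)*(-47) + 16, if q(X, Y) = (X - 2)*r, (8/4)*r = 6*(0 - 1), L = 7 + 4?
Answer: -1253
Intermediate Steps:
L = 11
r = -3 (r = (6*(0 - 1))/2 = (6*(-1))/2 = (½)*(-6) = -3)
q(X, Y) = 6 - 3*X (q(X, Y) = (X - 2)*(-3) = (-2 + X)*(-3) = 6 - 3*X)
q(-7, L)*(-47) + 16 = (6 - 3*(-7))*(-47) + 16 = (6 + 21)*(-47) + 16 = 27*(-47) + 16 = -1269 + 16 = -1253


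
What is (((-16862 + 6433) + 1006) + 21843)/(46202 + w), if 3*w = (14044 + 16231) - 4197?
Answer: 9315/41171 ≈ 0.22625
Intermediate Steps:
w = 26078/3 (w = ((14044 + 16231) - 4197)/3 = (30275 - 4197)/3 = (⅓)*26078 = 26078/3 ≈ 8692.7)
(((-16862 + 6433) + 1006) + 21843)/(46202 + w) = (((-16862 + 6433) + 1006) + 21843)/(46202 + 26078/3) = ((-10429 + 1006) + 21843)/(164684/3) = (-9423 + 21843)*(3/164684) = 12420*(3/164684) = 9315/41171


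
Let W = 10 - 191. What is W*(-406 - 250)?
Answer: 118736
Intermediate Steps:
W = -181
W*(-406 - 250) = -181*(-406 - 250) = -181*(-656) = 118736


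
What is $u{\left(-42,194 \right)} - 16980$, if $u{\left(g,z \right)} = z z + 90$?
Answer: $20746$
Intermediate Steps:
$u{\left(g,z \right)} = 90 + z^{2}$ ($u{\left(g,z \right)} = z^{2} + 90 = 90 + z^{2}$)
$u{\left(-42,194 \right)} - 16980 = \left(90 + 194^{2}\right) - 16980 = \left(90 + 37636\right) - 16980 = 37726 - 16980 = 20746$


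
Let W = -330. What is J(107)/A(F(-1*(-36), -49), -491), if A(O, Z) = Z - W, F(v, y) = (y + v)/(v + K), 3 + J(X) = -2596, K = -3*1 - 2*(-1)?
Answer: 113/7 ≈ 16.143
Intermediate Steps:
K = -1 (K = -3 + 2 = -1)
J(X) = -2599 (J(X) = -3 - 2596 = -2599)
F(v, y) = (v + y)/(-1 + v) (F(v, y) = (y + v)/(v - 1) = (v + y)/(-1 + v))
A(O, Z) = 330 + Z (A(O, Z) = Z - 1*(-330) = Z + 330 = 330 + Z)
J(107)/A(F(-1*(-36), -49), -491) = -2599/(330 - 491) = -2599/(-161) = -2599*(-1/161) = 113/7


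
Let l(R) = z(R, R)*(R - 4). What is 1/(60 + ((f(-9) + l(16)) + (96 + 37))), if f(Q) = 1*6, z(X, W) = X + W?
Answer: 1/583 ≈ 0.0017153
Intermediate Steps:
z(X, W) = W + X
f(Q) = 6
l(R) = 2*R*(-4 + R) (l(R) = (R + R)*(R - 4) = (2*R)*(-4 + R) = 2*R*(-4 + R))
1/(60 + ((f(-9) + l(16)) + (96 + 37))) = 1/(60 + ((6 + 2*16*(-4 + 16)) + (96 + 37))) = 1/(60 + ((6 + 2*16*12) + 133)) = 1/(60 + ((6 + 384) + 133)) = 1/(60 + (390 + 133)) = 1/(60 + 523) = 1/583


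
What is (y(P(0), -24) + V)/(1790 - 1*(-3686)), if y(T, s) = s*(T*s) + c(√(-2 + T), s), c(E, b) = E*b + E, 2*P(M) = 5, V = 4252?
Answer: 1423/1369 - 23*√2/10952 ≈ 1.0365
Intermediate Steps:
P(M) = 5/2 (P(M) = (½)*5 = 5/2)
c(E, b) = E + E*b
y(T, s) = T*s² + √(-2 + T)*(1 + s) (y(T, s) = s*(T*s) + √(-2 + T)*(1 + s) = T*s² + √(-2 + T)*(1 + s))
(y(P(0), -24) + V)/(1790 - 1*(-3686)) = (((5/2)*(-24)² + √(-2 + 5/2)*(1 - 24)) + 4252)/(1790 - 1*(-3686)) = (((5/2)*576 + √(½)*(-23)) + 4252)/(1790 + 3686) = ((1440 + (√2/2)*(-23)) + 4252)/5476 = ((1440 - 23*√2/2) + 4252)*(1/5476) = (5692 - 23*√2/2)*(1/5476) = 1423/1369 - 23*√2/10952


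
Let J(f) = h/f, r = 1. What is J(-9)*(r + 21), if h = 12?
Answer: -88/3 ≈ -29.333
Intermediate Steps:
J(f) = 12/f
J(-9)*(r + 21) = (12/(-9))*(1 + 21) = (12*(-⅑))*22 = -4/3*22 = -88/3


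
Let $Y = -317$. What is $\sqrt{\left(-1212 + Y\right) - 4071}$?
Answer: $20 i \sqrt{14} \approx 74.833 i$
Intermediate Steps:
$\sqrt{\left(-1212 + Y\right) - 4071} = \sqrt{\left(-1212 - 317\right) - 4071} = \sqrt{-1529 - 4071} = \sqrt{-5600} = 20 i \sqrt{14}$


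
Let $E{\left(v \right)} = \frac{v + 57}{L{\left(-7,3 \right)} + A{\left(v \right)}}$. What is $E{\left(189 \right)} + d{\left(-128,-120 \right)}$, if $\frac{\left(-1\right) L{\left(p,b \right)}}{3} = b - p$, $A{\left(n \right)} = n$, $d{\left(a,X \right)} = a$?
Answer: $- \frac{6702}{53} \approx -126.45$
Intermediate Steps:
$L{\left(p,b \right)} = - 3 b + 3 p$ ($L{\left(p,b \right)} = - 3 \left(b - p\right) = - 3 b + 3 p$)
$E{\left(v \right)} = \frac{57 + v}{-30 + v}$ ($E{\left(v \right)} = \frac{v + 57}{\left(\left(-3\right) 3 + 3 \left(-7\right)\right) + v} = \frac{57 + v}{\left(-9 - 21\right) + v} = \frac{57 + v}{-30 + v}$)
$E{\left(189 \right)} + d{\left(-128,-120 \right)} = \frac{57 + 189}{-30 + 189} - 128 = \frac{1}{159} \cdot 246 - 128 = \frac{82}{53} - 128 = - \frac{6702}{53}$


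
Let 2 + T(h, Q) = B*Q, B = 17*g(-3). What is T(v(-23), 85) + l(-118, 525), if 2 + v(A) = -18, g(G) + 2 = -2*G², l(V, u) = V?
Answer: -29020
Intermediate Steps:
g(G) = -2 - 2*G²
v(A) = -20 (v(A) = -2 - 18 = -20)
B = -340 (B = 17*(-2 - 2*(-3)²) = 17*(-2 - 2*9) = 17*(-2 - 18) = 17*(-20) = -340)
T(h, Q) = -2 - 340*Q
T(v(-23), 85) + l(-118, 525) = (-2 - 340*85) - 118 = (-2 - 28900) - 118 = -28902 - 118 = -29020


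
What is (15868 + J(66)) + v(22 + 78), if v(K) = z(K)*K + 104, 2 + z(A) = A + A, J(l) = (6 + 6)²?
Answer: 35916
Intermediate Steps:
J(l) = 144 (J(l) = 12² = 144)
z(A) = -2 + 2*A (z(A) = -2 + (A + A) = -2 + 2*A)
v(K) = 104 + K*(-2 + 2*K) (v(K) = (-2 + 2*K)*K + 104 = K*(-2 + 2*K) + 104 = 104 + K*(-2 + 2*K))
(15868 + J(66)) + v(22 + 78) = (15868 + 144) + (104 + 2*(22 + 78)*(-1 + (22 + 78))) = 16012 + (104 + 2*100*(-1 + 100)) = 16012 + (104 + 2*100*99) = 16012 + (104 + 19800) = 16012 + 19904 = 35916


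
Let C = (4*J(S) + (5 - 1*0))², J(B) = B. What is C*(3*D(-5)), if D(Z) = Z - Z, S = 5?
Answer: 0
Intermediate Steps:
D(Z) = 0
C = 625 (C = (4*5 + (5 - 1*0))² = (20 + (5 + 0))² = (20 + 5)² = 25² = 625)
C*(3*D(-5)) = 625*(3*0) = 625*0 = 0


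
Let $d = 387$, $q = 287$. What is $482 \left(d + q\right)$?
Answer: $324868$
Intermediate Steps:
$482 \left(d + q\right) = 482 \left(387 + 287\right) = 482 \cdot 674 = 324868$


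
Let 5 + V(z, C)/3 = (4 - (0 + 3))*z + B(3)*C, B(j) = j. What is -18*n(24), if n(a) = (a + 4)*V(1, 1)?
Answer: 1512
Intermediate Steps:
V(z, C) = -15 + 3*z + 9*C (V(z, C) = -15 + 3*((4 - (0 + 3))*z + 3*C) = -15 + 3*((4 - 1*3)*z + 3*C) = -15 + 3*((4 - 3)*z + 3*C) = -15 + 3*(1*z + 3*C) = -15 + 3*(z + 3*C) = -15 + (3*z + 9*C) = -15 + 3*z + 9*C)
n(a) = -12 - 3*a (n(a) = (a + 4)*(-15 + 3*1 + 9*1) = (4 + a)*(-15 + 3 + 9) = (4 + a)*(-3) = -12 - 3*a)
-18*n(24) = -18*(-12 - 3*24) = -18*(-12 - 72) = -18*(-84) = 1512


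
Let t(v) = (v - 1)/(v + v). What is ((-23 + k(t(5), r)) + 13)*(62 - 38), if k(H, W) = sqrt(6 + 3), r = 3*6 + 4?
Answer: -168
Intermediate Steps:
t(v) = (-1 + v)/(2*v) (t(v) = (-1 + v)/((2*v)) = (-1 + v)*(1/(2*v)) = (-1 + v)/(2*v))
r = 22 (r = 18 + 4 = 22)
k(H, W) = 3 (k(H, W) = sqrt(9) = 3)
((-23 + k(t(5), r)) + 13)*(62 - 38) = ((-23 + 3) + 13)*(62 - 38) = (-20 + 13)*24 = -7*24 = -168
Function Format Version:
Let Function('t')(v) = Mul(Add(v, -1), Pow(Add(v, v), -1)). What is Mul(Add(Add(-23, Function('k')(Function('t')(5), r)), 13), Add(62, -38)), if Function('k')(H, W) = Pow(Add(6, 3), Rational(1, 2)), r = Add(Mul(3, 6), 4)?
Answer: -168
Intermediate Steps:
Function('t')(v) = Mul(Rational(1, 2), Pow(v, -1), Add(-1, v)) (Function('t')(v) = Mul(Add(-1, v), Pow(Mul(2, v), -1)) = Mul(Add(-1, v), Mul(Rational(1, 2), Pow(v, -1))) = Mul(Rational(1, 2), Pow(v, -1), Add(-1, v)))
r = 22 (r = Add(18, 4) = 22)
Function('k')(H, W) = 3 (Function('k')(H, W) = Pow(9, Rational(1, 2)) = 3)
Mul(Add(Add(-23, Function('k')(Function('t')(5), r)), 13), Add(62, -38)) = Mul(Add(Add(-23, 3), 13), Add(62, -38)) = Mul(Add(-20, 13), 24) = Mul(-7, 24) = -168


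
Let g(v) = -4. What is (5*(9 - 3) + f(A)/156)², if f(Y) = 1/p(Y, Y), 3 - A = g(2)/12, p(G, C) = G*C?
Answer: 24336936009/27040000 ≈ 900.03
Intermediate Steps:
p(G, C) = C*G
A = 10/3 (A = 3 - (-4)/12 = 3 - 1*(-⅓) = 3 + ⅓ = 10/3 ≈ 3.3333)
f(Y) = Y⁻² (f(Y) = 1/(Y*Y) = 1/(Y²) = Y⁻²)
(5*(9 - 3) + f(A)/156)² = (5*(9 - 3) + 1/((10/3)²*156))² = (5*6 + (9/100)*(1/156))² = (30 + 3/5200)² = (156003/5200)² = 24336936009/27040000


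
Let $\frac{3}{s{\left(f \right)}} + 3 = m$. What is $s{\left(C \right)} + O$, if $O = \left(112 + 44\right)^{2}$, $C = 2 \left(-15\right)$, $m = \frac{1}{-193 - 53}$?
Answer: $\frac{17983566}{739} \approx 24335.0$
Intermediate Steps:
$m = - \frac{1}{246}$ ($m = \frac{1}{-246} = - \frac{1}{246} \approx -0.004065$)
$C = -30$
$O = 24336$ ($O = 156^{2} = 24336$)
$s{\left(f \right)} = - \frac{738}{739}$ ($s{\left(f \right)} = \frac{3}{-3 - \frac{1}{246}} = \frac{3}{- \frac{739}{246}} = 3 \left(- \frac{246}{739}\right) = - \frac{738}{739}$)
$s{\left(C \right)} + O = - \frac{738}{739} + 24336 = \frac{17983566}{739}$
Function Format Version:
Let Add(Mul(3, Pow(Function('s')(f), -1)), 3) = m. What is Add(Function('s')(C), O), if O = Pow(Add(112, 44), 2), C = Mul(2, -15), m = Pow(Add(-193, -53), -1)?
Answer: Rational(17983566, 739) ≈ 24335.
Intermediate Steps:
m = Rational(-1, 246) (m = Pow(-246, -1) = Rational(-1, 246) ≈ -0.0040650)
C = -30
O = 24336 (O = Pow(156, 2) = 24336)
Function('s')(f) = Rational(-738, 739) (Function('s')(f) = Mul(3, Pow(Add(-3, Rational(-1, 246)), -1)) = Mul(3, Pow(Rational(-739, 246), -1)) = Mul(3, Rational(-246, 739)) = Rational(-738, 739))
Add(Function('s')(C), O) = Add(Rational(-738, 739), 24336) = Rational(17983566, 739)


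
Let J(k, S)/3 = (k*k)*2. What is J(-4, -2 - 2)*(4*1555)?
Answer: 597120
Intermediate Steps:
J(k, S) = 6*k**2 (J(k, S) = 3*((k*k)*2) = 3*(k**2*2) = 3*(2*k**2) = 6*k**2)
J(-4, -2 - 2)*(4*1555) = (6*(-4)**2)*(4*1555) = (6*16)*6220 = 96*6220 = 597120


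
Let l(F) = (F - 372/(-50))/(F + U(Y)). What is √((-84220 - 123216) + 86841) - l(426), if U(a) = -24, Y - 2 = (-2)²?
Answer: -1806/1675 + I*√120595 ≈ -1.0782 + 347.27*I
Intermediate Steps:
Y = 6 (Y = 2 + (-2)² = 2 + 4 = 6)
l(F) = (186/25 + F)/(-24 + F) (l(F) = (F - 372/(-50))/(F - 24) = (F - 372*(-1/50))/(-24 + F) = (F + 186/25)/(-24 + F) = (186/25 + F)/(-24 + F))
√((-84220 - 123216) + 86841) - l(426) = √((-84220 - 123216) + 86841) - (186/25 + 426)/(-24 + 426) = √(-207436 + 86841) - 10836/(402*25) = √(-120595) - 10836/(402*25) = I*√120595 - 1*1806/1675 = I*√120595 - 1806/1675 = -1806/1675 + I*√120595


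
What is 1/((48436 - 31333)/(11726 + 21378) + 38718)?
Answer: 33104/1281737775 ≈ 2.5827e-5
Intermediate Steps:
1/((48436 - 31333)/(11726 + 21378) + 38718) = 1/(17103/33104 + 38718) = 1/(1281737775/33104) = 33104/1281737775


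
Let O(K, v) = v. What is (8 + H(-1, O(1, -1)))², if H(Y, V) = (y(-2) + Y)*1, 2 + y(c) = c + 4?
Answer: 49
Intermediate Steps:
y(c) = 2 + c (y(c) = -2 + (c + 4) = -2 + (4 + c) = 2 + c)
H(Y, V) = Y (H(Y, V) = ((2 - 2) + Y)*1 = (0 + Y)*1 = Y*1 = Y)
(8 + H(-1, O(1, -1)))² = (8 - 1)² = 7² = 49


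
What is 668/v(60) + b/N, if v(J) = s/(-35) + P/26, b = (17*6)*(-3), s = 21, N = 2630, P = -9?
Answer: -114213419/161745 ≈ -706.13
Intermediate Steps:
b = -306 (b = 102*(-3) = -306)
v(J) = -123/130 (v(J) = 21/(-35) - 9/26 = 21*(-1/35) - 9*1/26 = -⅗ - 9/26 = -123/130)
668/v(60) + b/N = 668/(-123/130) - 306/2630 = 668*(-130/123) - 306*1/2630 = -86840/123 - 153/1315 = -114213419/161745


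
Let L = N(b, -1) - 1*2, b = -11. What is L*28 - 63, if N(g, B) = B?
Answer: -147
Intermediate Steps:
L = -3 (L = -1 - 1*2 = -1 - 2 = -3)
L*28 - 63 = -3*28 - 63 = -84 - 63 = -147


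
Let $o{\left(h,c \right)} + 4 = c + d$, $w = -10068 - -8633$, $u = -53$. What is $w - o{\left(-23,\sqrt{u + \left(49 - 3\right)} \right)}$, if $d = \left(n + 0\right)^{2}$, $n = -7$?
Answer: $-1480 - i \sqrt{7} \approx -1480.0 - 2.6458 i$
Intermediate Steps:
$d = 49$ ($d = \left(-7 + 0\right)^{2} = \left(-7\right)^{2} = 49$)
$w = -1435$ ($w = -10068 + 8633 = -1435$)
$o{\left(h,c \right)} = 45 + c$ ($o{\left(h,c \right)} = -4 + \left(c + 49\right) = -4 + \left(49 + c\right) = 45 + c$)
$w - o{\left(-23,\sqrt{u + \left(49 - 3\right)} \right)} = -1435 - \left(45 + \sqrt{-53 + \left(49 - 3\right)}\right) = -1435 - \left(45 + \sqrt{-53 + 46}\right) = -1435 - \left(45 + \sqrt{-7}\right) = -1435 - \left(45 + i \sqrt{7}\right) = -1480 - i \sqrt{7}$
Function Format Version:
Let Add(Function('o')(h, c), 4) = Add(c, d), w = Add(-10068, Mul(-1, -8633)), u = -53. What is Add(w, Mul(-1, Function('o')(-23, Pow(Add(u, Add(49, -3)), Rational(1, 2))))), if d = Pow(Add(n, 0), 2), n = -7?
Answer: Add(-1480, Mul(-1, I, Pow(7, Rational(1, 2)))) ≈ Add(-1480.0, Mul(-2.6458, I))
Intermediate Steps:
d = 49 (d = Pow(Add(-7, 0), 2) = Pow(-7, 2) = 49)
w = -1435 (w = Add(-10068, 8633) = -1435)
Function('o')(h, c) = Add(45, c) (Function('o')(h, c) = Add(-4, Add(c, 49)) = Add(-4, Add(49, c)) = Add(45, c))
Add(w, Mul(-1, Function('o')(-23, Pow(Add(u, Add(49, -3)), Rational(1, 2))))) = Add(-1435, Mul(-1, Add(45, Pow(Add(-53, Add(49, -3)), Rational(1, 2))))) = Add(-1435, Mul(-1, Add(45, Pow(Add(-53, 46), Rational(1, 2))))) = Add(-1435, Mul(-1, Add(45, Pow(-7, Rational(1, 2))))) = Add(-1435, Mul(-1, Add(45, Mul(I, Pow(7, Rational(1, 2)))))) = Add(-1435, Add(-45, Mul(-1, I, Pow(7, Rational(1, 2))))) = Add(-1480, Mul(-1, I, Pow(7, Rational(1, 2))))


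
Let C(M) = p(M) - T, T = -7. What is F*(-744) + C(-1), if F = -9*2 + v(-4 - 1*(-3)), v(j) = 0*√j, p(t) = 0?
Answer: 13399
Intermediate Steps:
v(j) = 0
F = -18 (F = -9*2 + 0 = -18 + 0 = -18)
C(M) = 7 (C(M) = 0 - 1*(-7) = 0 + 7 = 7)
F*(-744) + C(-1) = -18*(-744) + 7 = 13392 + 7 = 13399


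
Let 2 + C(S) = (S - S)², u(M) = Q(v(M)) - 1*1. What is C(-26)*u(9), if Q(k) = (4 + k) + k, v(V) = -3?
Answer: 6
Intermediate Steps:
Q(k) = 4 + 2*k
u(M) = -3 (u(M) = (4 + 2*(-3)) - 1*1 = (4 - 6) - 1 = -2 - 1 = -3)
C(S) = -2 (C(S) = -2 + (S - S)² = -2 + 0² = -2 + 0 = -2)
C(-26)*u(9) = -2*(-3) = 6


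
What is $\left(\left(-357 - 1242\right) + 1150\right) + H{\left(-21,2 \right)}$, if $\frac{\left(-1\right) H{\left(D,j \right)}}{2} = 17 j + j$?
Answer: $-521$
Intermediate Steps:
$H{\left(D,j \right)} = - 36 j$ ($H{\left(D,j \right)} = - 2 \left(17 j + j\right) = - 2 \cdot 18 j = - 36 j$)
$\left(\left(-357 - 1242\right) + 1150\right) + H{\left(-21,2 \right)} = \left(\left(-357 - 1242\right) + 1150\right) - 72 = \left(-1599 + 1150\right) - 72 = -449 - 72 = -521$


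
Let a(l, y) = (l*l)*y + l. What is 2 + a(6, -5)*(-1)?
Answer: 176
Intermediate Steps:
a(l, y) = l + y*l**2 (a(l, y) = l**2*y + l = y*l**2 + l = l + y*l**2)
2 + a(6, -5)*(-1) = 2 + (6*(1 + 6*(-5)))*(-1) = 2 + (6*(1 - 30))*(-1) = 2 + (6*(-29))*(-1) = 2 - 174*(-1) = 2 + 174 = 176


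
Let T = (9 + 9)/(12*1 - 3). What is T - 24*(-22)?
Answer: 530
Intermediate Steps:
T = 2 (T = 18/(12 - 3) = 18/9 = 18*(⅑) = 2)
T - 24*(-22) = 2 - 24*(-22) = 2 + 528 = 530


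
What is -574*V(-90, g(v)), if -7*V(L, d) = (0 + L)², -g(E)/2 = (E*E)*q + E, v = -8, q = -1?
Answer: 664200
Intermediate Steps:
g(E) = -2*E + 2*E² (g(E) = -2*((E*E)*(-1) + E) = -2*(E²*(-1) + E) = -2*(-E² + E) = -2*(E - E²) = -2*E + 2*E²)
V(L, d) = -L²/7 (V(L, d) = -(0 + L)²/7 = -L²/7)
-574*V(-90, g(v)) = -(-82)*(-90)² = -(-82)*8100 = -574*(-8100/7) = 664200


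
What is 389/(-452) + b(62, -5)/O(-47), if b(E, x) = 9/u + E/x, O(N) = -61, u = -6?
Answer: -87231/137860 ≈ -0.63275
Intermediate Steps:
b(E, x) = -3/2 + E/x (b(E, x) = 9/(-6) + E/x = 9*(-1/6) + E/x = -3/2 + E/x)
389/(-452) + b(62, -5)/O(-47) = 389/(-452) + (-3/2 + 62/(-5))/(-61) = 389*(-1/452) + (-3/2 + 62*(-1/5))*(-1/61) = -389/452 + (-3/2 - 62/5)*(-1/61) = -389/452 - 139/10*(-1/61) = -389/452 + 139/610 = -87231/137860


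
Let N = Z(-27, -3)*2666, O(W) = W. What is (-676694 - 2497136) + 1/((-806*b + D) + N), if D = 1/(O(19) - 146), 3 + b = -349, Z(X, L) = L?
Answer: -111133806132783/35015677 ≈ -3.1738e+6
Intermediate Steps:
b = -352 (b = -3 - 349 = -352)
D = -1/127 (D = 1/(19 - 146) = 1/(-127) = -1/127 ≈ -0.0078740)
N = -7998 (N = -3*2666 = -7998)
(-676694 - 2497136) + 1/((-806*b + D) + N) = (-676694 - 2497136) + 1/((-806*(-352) - 1/127) - 7998) = -3173830 + 1/((283712 - 1/127) - 7998) = -3173830 + 1/(36031423/127 - 7998) = -3173830 + 1/(35015677/127) = -3173830 + 127/35015677 = -111133806132783/35015677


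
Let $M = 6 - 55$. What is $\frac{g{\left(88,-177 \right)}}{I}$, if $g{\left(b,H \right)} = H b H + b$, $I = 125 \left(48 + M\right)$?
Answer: $- \frac{551408}{25} \approx -22056.0$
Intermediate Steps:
$M = -49$
$I = -125$ ($I = 125 \left(48 - 49\right) = 125 \left(-1\right) = -125$)
$g{\left(b,H \right)} = b + b H^{2}$ ($g{\left(b,H \right)} = b H^{2} + b = b + b H^{2}$)
$\frac{g{\left(88,-177 \right)}}{I} = \frac{88 \left(1 + \left(-177\right)^{2}\right)}{-125} = 88 \left(1 + 31329\right) \left(- \frac{1}{125}\right) = 88 \cdot 31330 \left(- \frac{1}{125}\right) = 2757040 \left(- \frac{1}{125}\right) = - \frac{551408}{25}$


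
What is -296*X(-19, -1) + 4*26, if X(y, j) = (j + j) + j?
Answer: 992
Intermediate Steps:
X(y, j) = 3*j (X(y, j) = 2*j + j = 3*j)
-296*X(-19, -1) + 4*26 = -888*(-1) + 4*26 = -296*(-3) + 104 = 888 + 104 = 992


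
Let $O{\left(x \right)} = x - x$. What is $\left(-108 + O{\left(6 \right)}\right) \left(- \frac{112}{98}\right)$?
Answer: $\frac{864}{7} \approx 123.43$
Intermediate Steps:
$O{\left(x \right)} = 0$
$\left(-108 + O{\left(6 \right)}\right) \left(- \frac{112}{98}\right) = \left(-108 + 0\right) \left(- \frac{112}{98}\right) = - 108 \left(\left(-112\right) \frac{1}{98}\right) = \left(-108\right) \left(- \frac{8}{7}\right) = \frac{864}{7}$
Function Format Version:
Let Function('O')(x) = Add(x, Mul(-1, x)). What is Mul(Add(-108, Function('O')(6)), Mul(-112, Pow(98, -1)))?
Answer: Rational(864, 7) ≈ 123.43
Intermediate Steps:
Function('O')(x) = 0
Mul(Add(-108, Function('O')(6)), Mul(-112, Pow(98, -1))) = Mul(Add(-108, 0), Mul(-112, Pow(98, -1))) = Mul(-108, Mul(-112, Rational(1, 98))) = Mul(-108, Rational(-8, 7)) = Rational(864, 7)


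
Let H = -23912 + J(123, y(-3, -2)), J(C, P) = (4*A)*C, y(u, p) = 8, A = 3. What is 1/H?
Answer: -1/22436 ≈ -4.4571e-5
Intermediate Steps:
J(C, P) = 12*C (J(C, P) = (4*3)*C = 12*C)
H = -22436 (H = -23912 + 12*123 = -23912 + 1476 = -22436)
1/H = 1/(-22436) = -1/22436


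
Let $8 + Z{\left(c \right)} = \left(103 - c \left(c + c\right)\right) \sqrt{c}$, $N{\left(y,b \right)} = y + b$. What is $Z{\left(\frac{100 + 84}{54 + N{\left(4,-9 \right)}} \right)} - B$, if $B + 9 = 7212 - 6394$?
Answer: $-817 + \frac{359182 \sqrt{46}}{16807} \approx -672.05$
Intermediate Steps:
$N{\left(y,b \right)} = b + y$
$B = 809$ ($B = -9 + \left(7212 - 6394\right) = -9 + 818 = 809$)
$Z{\left(c \right)} = -8 + \sqrt{c} \left(103 - 2 c^{2}\right)$ ($Z{\left(c \right)} = -8 + \left(103 - c \left(c + c\right)\right) \sqrt{c} = -8 + \left(103 - c 2 c\right) \sqrt{c} = -8 + \left(103 - 2 c^{2}\right) \sqrt{c} = -8 + \sqrt{c} \left(103 - 2 c^{2}\right)$)
$Z{\left(\frac{100 + 84}{54 + N{\left(4,-9 \right)}} \right)} - B = \left(-8 - 2 \left(\frac{100 + 84}{54 + \left(-9 + 4\right)}\right)^{\frac{5}{2}} + 103 \sqrt{\frac{100 + 84}{54 + \left(-9 + 4\right)}}\right) - 809 = \left(-8 - 2 \left(\frac{184}{54 - 5}\right)^{\frac{5}{2}} + 103 \sqrt{\frac{184}{54 - 5}}\right) - 809 = \left(-8 - 2 \left(\frac{184}{49}\right)^{\frac{5}{2}} + 103 \sqrt{\frac{184}{49}}\right) - 809 = \left(-8 - 2 \frac{67712 \sqrt{46}}{16807} + 103 \frac{2 \sqrt{46}}{7}\right) - 809 = \left(-8 - \frac{135424 \sqrt{46}}{16807} + \frac{206 \sqrt{46}}{7}\right) - 809 = \left(-8 + \frac{359182 \sqrt{46}}{16807}\right) - 809 = -817 + \frac{359182 \sqrt{46}}{16807}$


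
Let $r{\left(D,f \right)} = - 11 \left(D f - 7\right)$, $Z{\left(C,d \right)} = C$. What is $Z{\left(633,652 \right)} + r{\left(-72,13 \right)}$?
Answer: $11006$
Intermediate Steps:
$r{\left(D,f \right)} = 77 - 11 D f$ ($r{\left(D,f \right)} = - 11 \left(-7 + D f\right) = 77 - 11 D f$)
$Z{\left(633,652 \right)} + r{\left(-72,13 \right)} = 633 - \left(-77 - 10296\right) = 633 + \left(77 + 10296\right) = 633 + 10373 = 11006$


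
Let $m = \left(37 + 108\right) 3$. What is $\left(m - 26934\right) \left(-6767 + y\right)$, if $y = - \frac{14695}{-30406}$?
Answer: $\frac{5451975992793}{30406} \approx 1.7931 \cdot 10^{8}$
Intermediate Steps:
$y = \frac{14695}{30406}$ ($y = \left(-14695\right) \left(- \frac{1}{30406}\right) = \frac{14695}{30406} \approx 0.48329$)
$m = 435$ ($m = 145 \cdot 3 = 435$)
$\left(m - 26934\right) \left(-6767 + y\right) = \left(435 - 26934\right) \left(-6767 + \frac{14695}{30406}\right) = \left(-26499\right) \left(- \frac{205742707}{30406}\right) = \frac{5451975992793}{30406}$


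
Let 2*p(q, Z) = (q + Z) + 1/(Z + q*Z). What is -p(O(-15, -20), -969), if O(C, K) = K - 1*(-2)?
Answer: 8129425/16473 ≈ 493.50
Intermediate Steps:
O(C, K) = 2 + K (O(C, K) = K + 2 = 2 + K)
p(q, Z) = Z/2 + q/2 + 1/(2*(Z + Z*q)) (p(q, Z) = ((q + Z) + 1/(Z + q*Z))/2 = ((Z + q) + 1/(Z + Z*q))/2 = (Z + q + 1/(Z + Z*q))/2 = Z/2 + q/2 + 1/(2*(Z + Z*q)))
-p(O(-15, -20), -969) = -(1 + (-969)² - 969*(2 - 20) - 969*(2 - 20)² + (2 - 20)*(-969)²)/(2*(-969)*(1 + (2 - 20))) = -(-1)*(1 + 938961 - 969*(-18) - 969*(-18)² - 18*938961)/(2*969*(1 - 18)) = -(-1)*(1 + 938961 + 17442 - 969*324 - 16901298)/(2*969*(-17)) = -(-1)*(-1)*(1 + 938961 + 17442 - 313956 - 16901298)/(2*969*17) = -(-1)*(-1)*(-16258850)/(2*969*17) = -1*(-8129425/16473) = 8129425/16473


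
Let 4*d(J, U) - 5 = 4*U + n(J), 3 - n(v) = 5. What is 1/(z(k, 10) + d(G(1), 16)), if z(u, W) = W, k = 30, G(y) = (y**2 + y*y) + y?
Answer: 4/107 ≈ 0.037383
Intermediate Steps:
G(y) = y + 2*y**2 (G(y) = (y**2 + y**2) + y = 2*y**2 + y = y + 2*y**2)
n(v) = -2 (n(v) = 3 - 1*5 = 3 - 5 = -2)
d(J, U) = 3/4 + U (d(J, U) = 5/4 + (4*U - 2)/4 = 5/4 + (-2 + 4*U)/4 = 5/4 + (-1/2 + U) = 3/4 + U)
1/(z(k, 10) + d(G(1), 16)) = 1/(10 + (3/4 + 16)) = 1/(10 + 67/4) = 1/(107/4) = 4/107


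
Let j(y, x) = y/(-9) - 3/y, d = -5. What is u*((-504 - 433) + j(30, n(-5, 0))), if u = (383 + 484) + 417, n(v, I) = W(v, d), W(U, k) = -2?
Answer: -6037582/5 ≈ -1.2075e+6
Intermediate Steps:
n(v, I) = -2
u = 1284 (u = 867 + 417 = 1284)
j(y, x) = -3/y - y/9 (j(y, x) = y*(-⅑) - 3/y = -y/9 - 3/y = -3/y - y/9)
u*((-504 - 433) + j(30, n(-5, 0))) = 1284*((-504 - 433) + (-3/30 - ⅑*30)) = 1284*(-937 + (-3*1/30 - 10/3)) = 1284*(-937 + (-⅒ - 10/3)) = 1284*(-937 - 103/30) = 1284*(-28213/30) = -6037582/5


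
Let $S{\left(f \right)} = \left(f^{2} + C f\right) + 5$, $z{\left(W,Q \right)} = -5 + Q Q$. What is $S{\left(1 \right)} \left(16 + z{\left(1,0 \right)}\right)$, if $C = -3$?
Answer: $33$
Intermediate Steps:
$z{\left(W,Q \right)} = -5 + Q^{2}$
$S{\left(f \right)} = 5 + f^{2} - 3 f$ ($S{\left(f \right)} = \left(f^{2} - 3 f\right) + 5 = 5 + f^{2} - 3 f$)
$S{\left(1 \right)} \left(16 + z{\left(1,0 \right)}\right) = \left(5 + 1^{2} - 3\right) \left(16 - \left(5 - 0^{2}\right)\right) = \left(5 + 1 - 3\right) \left(16 + \left(-5 + 0\right)\right) = 3 \left(16 - 5\right) = 3 \cdot 11 = 33$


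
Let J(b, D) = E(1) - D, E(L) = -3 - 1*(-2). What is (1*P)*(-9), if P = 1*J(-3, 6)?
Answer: 63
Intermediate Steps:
E(L) = -1 (E(L) = -3 + 2 = -1)
J(b, D) = -1 - D
P = -7 (P = 1*(-1 - 1*6) = 1*(-1 - 6) = 1*(-7) = -7)
(1*P)*(-9) = (1*(-7))*(-9) = -7*(-9) = 63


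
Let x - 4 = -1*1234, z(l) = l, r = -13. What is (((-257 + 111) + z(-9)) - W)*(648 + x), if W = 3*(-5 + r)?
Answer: 58782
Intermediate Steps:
x = -1230 (x = 4 - 1*1234 = 4 - 1234 = -1230)
W = -54 (W = 3*(-5 - 13) = 3*(-18) = -54)
(((-257 + 111) + z(-9)) - W)*(648 + x) = (((-257 + 111) - 9) - 1*(-54))*(648 - 1230) = ((-146 - 9) + 54)*(-582) = (-155 + 54)*(-582) = -101*(-582) = 58782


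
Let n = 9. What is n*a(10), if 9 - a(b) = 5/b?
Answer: 153/2 ≈ 76.500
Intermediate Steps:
a(b) = 9 - 5/b
n*a(10) = 9*(9 - 5/10) = 9*(9 - 5*1/10) = 9*(9 - 1/2) = 9*(17/2) = 153/2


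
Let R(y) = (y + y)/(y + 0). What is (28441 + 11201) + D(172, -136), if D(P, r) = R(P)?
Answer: 39644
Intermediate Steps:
R(y) = 2 (R(y) = (2*y)/y = 2)
D(P, r) = 2
(28441 + 11201) + D(172, -136) = (28441 + 11201) + 2 = 39642 + 2 = 39644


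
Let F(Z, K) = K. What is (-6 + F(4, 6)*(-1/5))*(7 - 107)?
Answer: 720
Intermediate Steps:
(-6 + F(4, 6)*(-1/5))*(7 - 107) = (-6 + 6*(-1/5))*(7 - 107) = (-6 + 6*(-1*⅕))*(-100) = (-6 + 6*(-⅕))*(-100) = (-6 - 6/5)*(-100) = -36/5*(-100) = 720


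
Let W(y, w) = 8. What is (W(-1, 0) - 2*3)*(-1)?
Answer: -2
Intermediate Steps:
(W(-1, 0) - 2*3)*(-1) = (8 - 2*3)*(-1) = (8 - 6)*(-1) = 2*(-1) = -2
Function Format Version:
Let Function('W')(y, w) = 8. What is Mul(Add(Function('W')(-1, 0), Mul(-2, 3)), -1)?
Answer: -2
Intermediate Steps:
Mul(Add(Function('W')(-1, 0), Mul(-2, 3)), -1) = Mul(Add(8, Mul(-2, 3)), -1) = Mul(Add(8, -6), -1) = Mul(2, -1) = -2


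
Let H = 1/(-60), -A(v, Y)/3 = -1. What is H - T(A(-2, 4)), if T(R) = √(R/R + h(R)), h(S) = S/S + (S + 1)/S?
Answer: -1/60 - √30/3 ≈ -1.8424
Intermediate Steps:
h(S) = 1 + (1 + S)/S
A(v, Y) = 3 (A(v, Y) = -3*(-1) = 3)
T(R) = √(3 + 1/R) (T(R) = √(R/R + (2 + 1/R)) = √(1 + (2 + 1/R)) = √(3 + 1/R))
H = -1/60 ≈ -0.016667
H - T(A(-2, 4)) = -1/60 - √(3 + 1/3) = -1/60 - √(3 + ⅓) = -1/60 - √(10/3) = -1/60 - √30/3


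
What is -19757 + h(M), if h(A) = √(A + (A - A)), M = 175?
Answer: -19757 + 5*√7 ≈ -19744.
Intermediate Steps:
h(A) = √A (h(A) = √(A + 0) = √A)
-19757 + h(M) = -19757 + √175 = -19757 + 5*√7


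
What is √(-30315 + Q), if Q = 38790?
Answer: 5*√339 ≈ 92.060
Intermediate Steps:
√(-30315 + Q) = √(-30315 + 38790) = √8475 = 5*√339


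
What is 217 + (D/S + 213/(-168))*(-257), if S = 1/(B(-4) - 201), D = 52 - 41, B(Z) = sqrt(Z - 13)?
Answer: 31851111/56 - 2827*I*sqrt(17) ≈ 5.6877e+5 - 11656.0*I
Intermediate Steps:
B(Z) = sqrt(-13 + Z)
D = 11
S = 1/(-201 + I*sqrt(17)) (S = 1/(sqrt(-13 - 4) - 201) = 1/(sqrt(-17) - 201) = 1/(I*sqrt(17) - 201) = 1/(-201 + I*sqrt(17)) ≈ -0.004973 - 0.000102*I)
217 + (D/S + 213/(-168))*(-257) = 217 + (11/(-201/40418 - I*sqrt(17)/40418) + 213/(-168))*(-257) = 217 + (11/(-201/40418 - I*sqrt(17)/40418) + 213*(-1/168))*(-257) = 217 + (11/(-201/40418 - I*sqrt(17)/40418) - 71/56)*(-257) = 217 + (-71/56 + 11/(-201/40418 - I*sqrt(17)/40418))*(-257) = 217 + (18247/56 - 2827/(-201/40418 - I*sqrt(17)/40418)) = 30399/56 - 2827/(-201/40418 - I*sqrt(17)/40418)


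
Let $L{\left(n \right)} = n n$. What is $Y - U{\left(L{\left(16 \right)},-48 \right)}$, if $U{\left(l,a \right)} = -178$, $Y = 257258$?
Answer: $257436$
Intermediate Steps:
$L{\left(n \right)} = n^{2}$
$Y - U{\left(L{\left(16 \right)},-48 \right)} = 257258 - -178 = 257258 + 178 = 257436$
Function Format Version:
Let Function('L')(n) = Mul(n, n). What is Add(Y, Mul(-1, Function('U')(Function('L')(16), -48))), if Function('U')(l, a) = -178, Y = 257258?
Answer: 257436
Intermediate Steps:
Function('L')(n) = Pow(n, 2)
Add(Y, Mul(-1, Function('U')(Function('L')(16), -48))) = Add(257258, Mul(-1, -178)) = Add(257258, 178) = 257436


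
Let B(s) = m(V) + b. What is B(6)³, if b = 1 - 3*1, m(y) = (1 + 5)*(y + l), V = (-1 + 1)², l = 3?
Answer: 4096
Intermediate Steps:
V = 0 (V = 0² = 0)
m(y) = 18 + 6*y (m(y) = (1 + 5)*(y + 3) = 6*(3 + y) = 18 + 6*y)
b = -2 (b = 1 - 3 = -2)
B(s) = 16 (B(s) = (18 + 6*0) - 2 = (18 + 0) - 2 = 18 - 2 = 16)
B(6)³ = 16³ = 4096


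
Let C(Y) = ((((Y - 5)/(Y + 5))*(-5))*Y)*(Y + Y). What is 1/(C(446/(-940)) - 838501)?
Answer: -46985430/39397202087713 ≈ -1.1926e-6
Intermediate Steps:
C(Y) = -10*Y**2*(-5 + Y)/(5 + Y) (C(Y) = ((((-5 + Y)/(5 + Y))*(-5))*Y)*(2*Y) = ((-5*(-5 + Y)/(5 + Y))*Y)*(2*Y) = (-5*Y*(-5 + Y)/(5 + Y))*(2*Y) = -10*Y**2*(-5 + Y)/(5 + Y))
1/(C(446/(-940)) - 838501) = 1/(10*(446/(-940))**2*(5 - 446/(-940))/(5 + 446/(-940)) - 838501) = 1/(10*(446*(-1/940))**2*(5 - 446*(-1)/940)/(5 + 446*(-1/940)) - 838501) = 1/(10*(-223/470)**2*(5 - 1*(-223/470))/(5 - 223/470) - 838501) = 1/(10*(49729/220900)*(5 + 223/470)/(2127/470) - 838501) = 1/(10*(49729/220900)*(470/2127)*(2573/470) - 838501) = 1/(127952717/46985430 - 838501) = 1/(-39397202087713/46985430) = -46985430/39397202087713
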